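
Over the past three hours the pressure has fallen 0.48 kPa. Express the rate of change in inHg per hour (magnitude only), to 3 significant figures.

0.0472 inHg per hour

0.48 kPa / 3 h × 0.2953 inHg/kPa = 0.0472 inHg/h.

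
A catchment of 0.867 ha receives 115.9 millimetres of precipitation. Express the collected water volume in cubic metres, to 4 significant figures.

1005 cubic metres

Area: 0.867 ha = 8670 m².
1 mm over 1 m² is 1 L, so volume = 115.9 × 8670 = 1004853 L = 1005 m³.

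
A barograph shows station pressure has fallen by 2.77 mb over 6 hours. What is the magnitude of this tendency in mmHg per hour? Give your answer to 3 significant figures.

0.346 mmHg per hour

2.77 mb / 6 h × 0.750062 mmHg/mb = 0.346 mmHg/h.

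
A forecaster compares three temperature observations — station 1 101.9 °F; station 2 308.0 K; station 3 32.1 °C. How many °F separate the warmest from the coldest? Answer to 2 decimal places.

12.12 °F

station 1: 101.9 °F = 38.833 °C.
station 2: 308.0 K = 34.850 °C.
Spread: 38.833 − 32.100 = 6.733 °C = 12.12 °F.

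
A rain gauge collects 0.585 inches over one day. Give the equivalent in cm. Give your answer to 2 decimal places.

1 in = 2.54 cm, so 0.585 × 2.54 = 1.49 cm.

1.49 cm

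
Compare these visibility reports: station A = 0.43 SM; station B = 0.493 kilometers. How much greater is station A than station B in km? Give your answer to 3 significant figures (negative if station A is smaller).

station A: 0.43 SM = 0.69202 km.
Difference: 0.69202 − 0.49300 = 0.199 km.

0.199 km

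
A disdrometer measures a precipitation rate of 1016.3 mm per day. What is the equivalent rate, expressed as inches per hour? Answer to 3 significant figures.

1016.3 mm/day × 0.0393701 in/mm × 0.0416667 day/hour = 1.67 in/hour.

1.67 in/hour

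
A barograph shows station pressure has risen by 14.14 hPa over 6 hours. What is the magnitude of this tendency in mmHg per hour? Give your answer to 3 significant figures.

14.14 hPa / 6 h × 0.750062 mmHg/hPa = 1.77 mmHg/h.

1.77 mmHg per hour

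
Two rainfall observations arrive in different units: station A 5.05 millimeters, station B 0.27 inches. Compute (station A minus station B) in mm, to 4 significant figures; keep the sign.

-1.808 mm

station B: 0.27 in = 6.85800 mm.
Difference: 5.05000 − 6.85800 = -1.808 mm.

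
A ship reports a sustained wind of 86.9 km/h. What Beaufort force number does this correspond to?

86.9 km/h = 24.1 m/s, which is Beaufort 9 (strong gale, 20.8–24.4 m/s).

Beaufort force 9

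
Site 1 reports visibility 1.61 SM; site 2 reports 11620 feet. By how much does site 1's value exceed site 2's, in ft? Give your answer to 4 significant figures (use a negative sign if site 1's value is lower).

site 1: 1.61 SM = 8500.80 ft.
Difference: 8500.80 − 11620.00 = -3119 ft.

-3119 ft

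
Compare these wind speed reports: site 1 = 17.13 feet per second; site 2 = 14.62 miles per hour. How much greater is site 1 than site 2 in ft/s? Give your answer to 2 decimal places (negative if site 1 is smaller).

site 2: 14.62 mph = 21.4427 ft/s.
Difference: 17.1300 − 21.4427 = -4.31 ft/s.

-4.31 ft/s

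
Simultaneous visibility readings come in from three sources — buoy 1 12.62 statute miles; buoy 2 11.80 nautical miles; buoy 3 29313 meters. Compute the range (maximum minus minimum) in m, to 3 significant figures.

buoy 1: 12.62 SM = 20309.92 m.
buoy 2: 11.80 nmi = 21853.60 m.
Spread: 29313.00 − 20309.92 = 9000 m.

9000 m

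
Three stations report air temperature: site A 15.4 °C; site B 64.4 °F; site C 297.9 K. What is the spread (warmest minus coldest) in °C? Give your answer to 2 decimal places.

9.35 °C

site B: 64.4 °F = 18.000 °C.
site C: 297.9 K = 24.750 °C.
Spread: 24.750 − 15.400 = 9.350 °C.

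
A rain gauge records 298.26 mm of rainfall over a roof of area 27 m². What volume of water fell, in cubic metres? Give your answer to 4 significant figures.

8.053 cubic metres

1 mm over 1 m² is 1 L, so volume = 298.26 × 27 = 8053.02 L = 8.053 m³.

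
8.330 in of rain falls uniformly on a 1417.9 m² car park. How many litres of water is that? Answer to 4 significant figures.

300000 litres

Depth: 8.330 in × 25.4 = 211.582 mm.
1 mm over 1 m² is 1 L, so volume = 211.582 × 1417.9 = 300002.12 L ≈ 300000 L.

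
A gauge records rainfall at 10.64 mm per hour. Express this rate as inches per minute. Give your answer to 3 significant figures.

10.64 mm/hour × 0.0393701 in/mm × 0.0166667 hour/minute = 0.00698 in/minute.

0.00698 in/minute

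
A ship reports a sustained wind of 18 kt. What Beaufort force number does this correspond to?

18 kt lies in the Beaufort 5 band (fresh breeze, 17–21 kt).

Beaufort force 5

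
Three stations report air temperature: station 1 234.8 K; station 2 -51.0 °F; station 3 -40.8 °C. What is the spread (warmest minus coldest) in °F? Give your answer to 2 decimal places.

station 1: 234.8 K = -38.350 °C.
station 2: -51.0 °F = -46.111 °C.
Spread: (-38.350) − (-46.111) = 7.761 °C = 13.97 °F.

13.97 °F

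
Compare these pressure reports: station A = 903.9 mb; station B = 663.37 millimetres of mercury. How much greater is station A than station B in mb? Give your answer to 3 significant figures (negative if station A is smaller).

station B: 663.37 mmHg = 884.421 mb.
Difference: 903.900 − 884.421 = 19.5 mb.

19.5 mb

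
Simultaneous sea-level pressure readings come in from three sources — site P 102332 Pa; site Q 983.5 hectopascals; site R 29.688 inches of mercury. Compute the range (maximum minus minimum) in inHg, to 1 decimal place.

site P: 102332 Pa = 30.219 inHg.
site Q: 983.5 hPa = 29.043 inHg.
Spread: 30.219 − 29.043 = 1.2 inHg.

1.2 inHg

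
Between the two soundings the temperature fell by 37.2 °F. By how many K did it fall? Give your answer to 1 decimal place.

For a temperature change the 32° offset cancels: ΔK = 37.2 × 0.5556 = 20.7 K.

20.7 K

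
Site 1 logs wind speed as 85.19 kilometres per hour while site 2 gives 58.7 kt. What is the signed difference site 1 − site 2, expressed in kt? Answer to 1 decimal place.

site 1: 85.19 km/h = 45.999 kt.
Difference: 45.999 − 58.700 = -12.7 kt.

-12.7 kt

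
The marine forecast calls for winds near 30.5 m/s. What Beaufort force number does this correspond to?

30.5 m/s lies in the Beaufort 11 band (violent storm, 28.5–32.6 m/s).

Beaufort force 11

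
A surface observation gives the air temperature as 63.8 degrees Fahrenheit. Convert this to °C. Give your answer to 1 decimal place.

°C = (°F − 32) × 5/9 = (63.8 − 32) / 1.8 = 17.7 °C.

17.7 °C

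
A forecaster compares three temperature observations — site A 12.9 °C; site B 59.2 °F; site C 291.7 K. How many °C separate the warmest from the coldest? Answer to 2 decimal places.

5.65 °C

site B: 59.2 °F = 15.111 °C.
site C: 291.7 K = 18.550 °C.
Spread: 18.550 − 12.900 = 5.650 °C.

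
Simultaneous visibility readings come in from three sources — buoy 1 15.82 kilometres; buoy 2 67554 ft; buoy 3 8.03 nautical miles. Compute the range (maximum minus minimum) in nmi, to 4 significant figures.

buoy 1: 15.82 km = 8.54212 nmi.
buoy 2: 67554 ft = 11.11796 nmi.
Spread: 11.11796 − 8.03000 = 3.088 nmi.

3.088 nmi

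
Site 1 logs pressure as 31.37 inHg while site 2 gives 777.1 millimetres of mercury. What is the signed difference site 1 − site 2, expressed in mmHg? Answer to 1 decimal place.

site 1: 31.37 inHg = 796.798 mmHg.
Difference: 796.798 − 777.100 = 19.7 mmHg.

19.7 mmHg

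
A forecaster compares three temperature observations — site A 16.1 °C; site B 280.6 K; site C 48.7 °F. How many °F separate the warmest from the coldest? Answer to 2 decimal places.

site B: 280.6 K = 7.450 °C.
site C: 48.7 °F = 9.278 °C.
Spread: 16.100 − 7.450 = 8.650 °C = 15.57 °F.

15.57 °F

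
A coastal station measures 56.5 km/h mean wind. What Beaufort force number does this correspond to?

56.5 km/h = 15.7 m/s, which is Beaufort 7 (near gale, 13.9–17.1 m/s).

Beaufort force 7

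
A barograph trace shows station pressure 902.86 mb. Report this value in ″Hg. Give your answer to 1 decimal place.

1 mb = 0.02953 inHg, so 902.86 × 0.02953 = 26.7 inHg.

26.7 inHg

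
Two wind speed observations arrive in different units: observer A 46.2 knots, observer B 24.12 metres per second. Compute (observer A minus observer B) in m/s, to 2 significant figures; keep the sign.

-0.35 m/s

observer A: 46.2 kt = 23.7673 m/s.
Difference: 23.7673 − 24.1200 = -0.35 m/s.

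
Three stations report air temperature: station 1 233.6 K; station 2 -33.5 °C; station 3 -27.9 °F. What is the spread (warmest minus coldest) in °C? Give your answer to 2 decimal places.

station 1: 233.6 K = -39.550 °C.
station 3: -27.9 °F = -33.278 °C.
Spread: (-33.278) − (-39.550) = 6.272 °C.

6.27 °C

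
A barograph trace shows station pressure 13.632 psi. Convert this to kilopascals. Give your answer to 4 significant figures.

93.99 kPa

1 psi = 6.89476 kPa, so 13.632 × 6.89476 = 93.99 kPa.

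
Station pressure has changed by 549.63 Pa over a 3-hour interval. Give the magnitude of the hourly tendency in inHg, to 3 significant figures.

0.0541 inHg per hour

549.63 Pa / 3 h × 0.0002953 inHg/Pa = 0.0541 inHg/h.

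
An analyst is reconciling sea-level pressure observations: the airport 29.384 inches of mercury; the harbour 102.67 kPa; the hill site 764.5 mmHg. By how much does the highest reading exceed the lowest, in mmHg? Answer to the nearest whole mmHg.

the airport: 29.384 inHg = 746.35 mmHg.
the harbour: 102.67 kPa = 770.09 mmHg.
Spread: 770.09 − 746.35 = 24 mmHg.

24 mmHg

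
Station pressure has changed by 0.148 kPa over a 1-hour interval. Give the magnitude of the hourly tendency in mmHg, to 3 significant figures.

1.11 mmHg per hour

0.148 kPa / 1 h × 7.50062 mmHg/kPa = 1.11 mmHg/h.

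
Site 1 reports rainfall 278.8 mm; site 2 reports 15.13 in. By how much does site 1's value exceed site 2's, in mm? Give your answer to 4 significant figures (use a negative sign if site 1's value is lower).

site 2: 15.13 in = 384.302 mm.
Difference: 278.800 − 384.302 = -105.5 mm.

-105.5 mm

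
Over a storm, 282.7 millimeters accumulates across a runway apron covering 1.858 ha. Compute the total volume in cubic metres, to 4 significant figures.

5253 cubic metres

Area: 1.858 ha = 18580 m².
1 mm over 1 m² is 1 L, so volume = 282.7 × 18580 = 5252566 L = 5253 m³.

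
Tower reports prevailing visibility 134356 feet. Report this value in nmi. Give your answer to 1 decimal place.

22.1 nmi

1 ft = 0.000164579 nmi, so 134356 × 0.000164579 = 22.1 nmi.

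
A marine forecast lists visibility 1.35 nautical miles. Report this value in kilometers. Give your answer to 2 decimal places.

1 nmi = 1.852 km, so 1.35 × 1.852 = 2.50 km.

2.50 km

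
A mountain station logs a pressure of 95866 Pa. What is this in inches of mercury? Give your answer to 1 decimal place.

28.3 inHg

1 Pa = 0.0002953 inHg, so 95866 × 0.0002953 = 28.3 inHg.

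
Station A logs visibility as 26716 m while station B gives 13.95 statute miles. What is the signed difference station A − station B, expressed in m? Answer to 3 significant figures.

4270 m

station B: 13.95 SM = 22450.35 m.
Difference: 26716.00 − 22450.35 = 4270 m.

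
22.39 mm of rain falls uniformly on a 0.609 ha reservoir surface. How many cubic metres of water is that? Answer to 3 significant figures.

Area: 0.609 ha = 6090 m².
1 mm over 1 m² is 1 L, so volume = 22.39 × 6090 = 136355.1 L = 136 m³.

136 cubic metres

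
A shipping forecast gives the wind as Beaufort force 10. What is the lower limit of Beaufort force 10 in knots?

Beaufort 10 (storm) spans 48–55 knots.

48 kt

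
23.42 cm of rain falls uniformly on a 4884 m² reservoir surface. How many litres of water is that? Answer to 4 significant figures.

1144000 litres

Depth: 23.42 cm × 10 = 234.2 mm.
1 mm over 1 m² is 1 L, so volume = 234.2 × 4884 = 1143832.8 L ≈ 1144000 L.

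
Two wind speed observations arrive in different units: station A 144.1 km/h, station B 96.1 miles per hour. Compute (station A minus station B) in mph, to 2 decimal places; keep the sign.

-6.56 mph

station A: 144.1 km/h = 89.5396 mph.
Difference: 89.5396 − 96.1000 = -6.56 mph.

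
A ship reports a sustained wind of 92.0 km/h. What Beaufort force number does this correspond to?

Beaufort force 10

92.0 km/h = 25.6 m/s, which is Beaufort 10 (storm, 24.5–28.4 m/s).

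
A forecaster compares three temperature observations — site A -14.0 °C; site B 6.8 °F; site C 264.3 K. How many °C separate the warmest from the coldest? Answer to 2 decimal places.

5.15 °C

site B: 6.8 °F = -14.000 °C.
site C: 264.3 K = -8.850 °C.
Spread: (-8.850) − (-14.000) = 5.150 °C.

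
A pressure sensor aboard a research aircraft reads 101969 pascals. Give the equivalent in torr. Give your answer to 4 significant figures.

1 Pa = 0.00750062 mmHg, so 101969 × 0.00750062 = 764.8 mmHg.

764.8 mmHg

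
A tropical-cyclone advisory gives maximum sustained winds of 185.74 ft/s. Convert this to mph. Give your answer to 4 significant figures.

1 ft/s = 0.681818 mph, so 185.74 × 0.681818 = 126.6 mph.

126.6 mph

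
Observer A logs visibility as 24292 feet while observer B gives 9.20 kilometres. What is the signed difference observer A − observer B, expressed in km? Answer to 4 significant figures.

observer A: 24292 ft = 7.40420 km.
Difference: 7.40420 − 9.20000 = -1.796 km.

-1.796 km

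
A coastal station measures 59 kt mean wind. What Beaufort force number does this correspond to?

Beaufort force 11

59 kt lies in the Beaufort 11 band (violent storm, 56–63 kt).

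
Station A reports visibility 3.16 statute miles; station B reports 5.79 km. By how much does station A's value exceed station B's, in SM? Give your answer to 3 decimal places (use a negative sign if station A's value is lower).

-0.438 SM

station B: 5.79 km = 3.59774 SM.
Difference: 3.16000 − 3.59774 = -0.438 SM.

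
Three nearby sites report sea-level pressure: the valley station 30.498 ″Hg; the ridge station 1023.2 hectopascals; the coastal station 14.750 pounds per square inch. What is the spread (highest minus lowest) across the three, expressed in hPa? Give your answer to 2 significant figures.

16 hPa

the valley station: 30.498 inHg = 1032.78 hPa.
the coastal station: 14.750 psi = 1016.98 hPa.
Spread: 1032.78 − 1016.98 = 16 hPa.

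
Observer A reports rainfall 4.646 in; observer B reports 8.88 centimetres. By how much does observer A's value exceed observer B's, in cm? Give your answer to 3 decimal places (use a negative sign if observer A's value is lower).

observer A: 4.646 in = 11.80084 cm.
Difference: 11.80084 − 8.88000 = 2.921 cm.

2.921 cm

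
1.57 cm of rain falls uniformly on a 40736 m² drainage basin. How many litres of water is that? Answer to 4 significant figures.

639600 litres

Depth: 1.57 cm × 10 = 15.7 mm.
1 mm over 1 m² is 1 L, so volume = 15.7 × 40736 = 639555.2 L ≈ 639600 L.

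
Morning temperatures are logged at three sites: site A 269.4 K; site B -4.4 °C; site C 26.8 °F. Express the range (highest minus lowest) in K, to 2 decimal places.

site A: 269.4 K = -3.750 °C.
site C: 26.8 °F = -2.889 °C.
Spread: (-2.889) − (-4.400) = 1.511 °C.

1.51 K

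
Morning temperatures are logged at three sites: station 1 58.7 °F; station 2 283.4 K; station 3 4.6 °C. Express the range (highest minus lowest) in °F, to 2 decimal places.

18.42 °F

station 1: 58.7 °F = 14.833 °C.
station 2: 283.4 K = 10.250 °C.
Spread: 14.833 − 4.600 = 10.233 °C = 18.42 °F.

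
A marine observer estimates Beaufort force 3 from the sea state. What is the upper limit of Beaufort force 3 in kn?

10 kt

Beaufort 3 (gentle breeze) spans 7–10 knots.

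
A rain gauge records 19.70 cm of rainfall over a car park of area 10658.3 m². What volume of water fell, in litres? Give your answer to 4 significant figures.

Depth: 19.70 cm × 10 = 197 mm.
1 mm over 1 m² is 1 L, so volume = 197 × 10658.3 = 2099685.1 L ≈ 2100000 L.

2100000 litres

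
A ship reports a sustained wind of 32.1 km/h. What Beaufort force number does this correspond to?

32.1 km/h = 8.9 m/s, which is Beaufort 5 (fresh breeze, 8.0–10.7 m/s).

Beaufort force 5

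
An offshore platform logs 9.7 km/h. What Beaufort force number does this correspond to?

Beaufort force 2

9.7 km/h = 2.7 m/s, which is Beaufort 2 (light breeze, 1.6–3.3 m/s).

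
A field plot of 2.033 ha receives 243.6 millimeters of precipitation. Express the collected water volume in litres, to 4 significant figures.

4952000 litres

Area: 2.033 ha = 20330 m².
1 mm over 1 m² is 1 L, so volume = 243.6 × 20330 = 4952388 L ≈ 4952000 L.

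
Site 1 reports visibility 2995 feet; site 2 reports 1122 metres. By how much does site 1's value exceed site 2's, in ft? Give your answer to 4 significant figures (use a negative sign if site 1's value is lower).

-686.1 ft

site 2: 1122 m = 3681.102 ft.
Difference: 2995.000 − 3681.102 = -686.1 ft.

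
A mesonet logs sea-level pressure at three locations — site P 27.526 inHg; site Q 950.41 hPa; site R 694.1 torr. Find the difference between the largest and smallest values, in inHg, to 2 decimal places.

0.74 inHg

site Q: 950.41 hPa = 28.0656 inHg.
site R: 694.1 mmHg = 27.3268 inHg.
Spread: 28.0656 − 27.3268 = 0.74 inHg.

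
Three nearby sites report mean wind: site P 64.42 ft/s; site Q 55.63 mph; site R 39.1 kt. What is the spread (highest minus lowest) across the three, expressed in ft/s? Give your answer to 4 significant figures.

site Q: 55.63 mph = 81.5907 ft/s.
site R: 39.1 kt = 65.9934 ft/s.
Spread: 81.5907 − 64.4200 = 17.17 ft/s.

17.17 ft/s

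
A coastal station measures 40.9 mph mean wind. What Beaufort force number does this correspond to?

40.9 mph = 18.3 m/s, which is Beaufort 8 (gale, 17.2–20.7 m/s).

Beaufort force 8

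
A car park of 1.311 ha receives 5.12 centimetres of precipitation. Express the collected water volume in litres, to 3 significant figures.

671000 litres

Depth: 5.12 cm × 10 = 51.2 mm.
Area: 1.311 ha = 13110 m².
1 mm over 1 m² is 1 L, so volume = 51.2 × 13110 = 671232 L ≈ 671000 L.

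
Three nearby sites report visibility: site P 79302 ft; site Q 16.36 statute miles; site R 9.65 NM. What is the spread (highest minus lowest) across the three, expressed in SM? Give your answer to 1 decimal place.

site P: 79302 ft = 15.019 SM.
site R: 9.65 nmi = 11.105 SM.
Spread: 16.360 − 11.105 = 5.3 SM.

5.3 SM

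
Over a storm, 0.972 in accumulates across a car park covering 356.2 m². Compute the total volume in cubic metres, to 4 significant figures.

8.794 cubic metres

Depth: 0.972 in × 25.4 = 24.6888 mm.
1 mm over 1 m² is 1 L, so volume = 24.6888 × 356.2 = 8794.1506 L = 8.794 m³.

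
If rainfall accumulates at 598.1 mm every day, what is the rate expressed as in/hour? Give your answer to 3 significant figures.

0.981 in/hour

598.1 mm/day × 0.0393701 in/mm × 0.0416667 day/hour = 0.981 in/hour.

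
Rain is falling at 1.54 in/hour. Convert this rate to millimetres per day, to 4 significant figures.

1.54 in/hour × 25.4 mm/in × 24 hour/day = 938.8 mm/day.

938.8 mm/day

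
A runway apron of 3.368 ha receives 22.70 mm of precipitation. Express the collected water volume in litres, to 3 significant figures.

Area: 3.368 ha = 33680 m².
1 mm over 1 m² is 1 L, so volume = 22.7 × 33680 = 764536 L ≈ 765000 L.

765000 litres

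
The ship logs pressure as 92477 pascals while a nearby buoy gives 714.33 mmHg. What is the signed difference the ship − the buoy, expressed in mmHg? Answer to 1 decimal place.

the ship: 92477 Pa = 693.634 mmHg.
Difference: 693.634 − 714.330 = -20.7 mmHg.

-20.7 mmHg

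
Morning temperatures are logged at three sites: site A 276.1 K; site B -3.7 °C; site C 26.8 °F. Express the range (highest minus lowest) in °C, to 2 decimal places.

6.65 °C

site A: 276.1 K = 2.950 °C.
site C: 26.8 °F = -2.889 °C.
Spread: 2.950 − (-3.700) = 6.650 °C.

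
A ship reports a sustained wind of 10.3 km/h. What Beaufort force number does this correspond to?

Beaufort force 2

10.3 km/h = 2.9 m/s, which is Beaufort 2 (light breeze, 1.6–3.3 m/s).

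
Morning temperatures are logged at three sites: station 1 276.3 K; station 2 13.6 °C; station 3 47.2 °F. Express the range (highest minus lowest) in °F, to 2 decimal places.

18.81 °F

station 1: 276.3 K = 3.150 °C.
station 3: 47.2 °F = 8.444 °C.
Spread: 13.600 − 3.150 = 10.450 °C = 18.81 °F.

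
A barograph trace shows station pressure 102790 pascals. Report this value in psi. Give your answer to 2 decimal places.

1 Pa = 0.000145038 psi, so 102790 × 0.000145038 = 14.91 psi.

14.91 psi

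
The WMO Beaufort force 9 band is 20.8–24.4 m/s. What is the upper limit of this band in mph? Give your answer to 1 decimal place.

20.8–24.4 m/s × 2.237 = 46.5–54.6 mph.

54.6 mph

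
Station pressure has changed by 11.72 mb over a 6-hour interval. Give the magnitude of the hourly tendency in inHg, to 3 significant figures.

0.0577 inHg per hour

11.72 mb / 6 h × 0.02953 inHg/mb = 0.0577 inHg/h.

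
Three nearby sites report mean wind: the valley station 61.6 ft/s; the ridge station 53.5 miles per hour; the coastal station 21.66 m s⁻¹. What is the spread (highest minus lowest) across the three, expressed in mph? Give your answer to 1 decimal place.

11.5 mph

the valley station: 61.6 ft/s = 42.000 mph.
the coastal station: 21.66 m/s = 48.452 mph.
Spread: 53.500 − 42.000 = 11.5 mph.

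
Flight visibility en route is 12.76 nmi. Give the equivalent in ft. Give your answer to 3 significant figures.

77500 ft

1 nmi = 6076.12 ft, so 12.76 × 6076.12 = 77500 ft.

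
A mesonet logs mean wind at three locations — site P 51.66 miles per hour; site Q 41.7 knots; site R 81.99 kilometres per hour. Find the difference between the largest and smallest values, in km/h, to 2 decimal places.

5.91 km/h

site P: 51.66 mph = 83.1387 km/h.
site Q: 41.7 kt = 77.2284 km/h.
Spread: 83.1387 − 77.2284 = 5.91 km/h.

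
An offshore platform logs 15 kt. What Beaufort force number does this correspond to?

15 kt lies in the Beaufort 4 band (moderate breeze, 11–16 kt).

Beaufort force 4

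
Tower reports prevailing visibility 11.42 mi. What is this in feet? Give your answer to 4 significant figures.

1 SM = 5280 ft, so 11.42 × 5280 = 60300 ft.

60300 ft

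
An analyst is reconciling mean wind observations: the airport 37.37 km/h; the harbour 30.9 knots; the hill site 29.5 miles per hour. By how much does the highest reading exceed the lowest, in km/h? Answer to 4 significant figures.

the harbour: 30.9 kt = 57.2268 km/h.
the hill site: 29.5 mph = 47.4756 km/h.
Spread: 57.2268 − 37.3700 = 19.86 km/h.

19.86 km/h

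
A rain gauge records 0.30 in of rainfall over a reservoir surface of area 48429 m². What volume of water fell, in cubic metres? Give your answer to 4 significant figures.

369.0 cubic metres

Depth: 0.30 in × 25.4 = 7.62 mm.
1 mm over 1 m² is 1 L, so volume = 7.62 × 48429 = 369028.98 L = 369.0 m³.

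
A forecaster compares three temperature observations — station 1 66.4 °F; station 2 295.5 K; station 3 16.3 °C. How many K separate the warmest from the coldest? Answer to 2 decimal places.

6.05 K

station 1: 66.4 °F = 19.111 °C.
station 2: 295.5 K = 22.350 °C.
Spread: 22.350 − 16.300 = 6.050 °C.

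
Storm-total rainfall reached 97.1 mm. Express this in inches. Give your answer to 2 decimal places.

1 mm = 0.0393701 in, so 97.1 × 0.0393701 = 3.82 in.

3.82 in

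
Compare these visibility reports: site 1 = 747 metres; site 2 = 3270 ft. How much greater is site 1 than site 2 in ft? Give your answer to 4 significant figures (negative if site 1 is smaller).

site 1: 747 m = 2450.787 ft.
Difference: 2450.787 − 3270.000 = -819.2 ft.

-819.2 ft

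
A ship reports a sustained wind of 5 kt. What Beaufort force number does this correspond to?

5 kt lies in the Beaufort 2 band (light breeze, 4–6 kt).

Beaufort force 2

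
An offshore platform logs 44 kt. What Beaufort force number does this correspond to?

44 kt lies in the Beaufort 9 band (strong gale, 41–47 kt).

Beaufort force 9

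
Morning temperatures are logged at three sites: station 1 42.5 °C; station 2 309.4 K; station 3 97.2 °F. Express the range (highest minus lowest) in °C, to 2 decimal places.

6.28 °C

station 2: 309.4 K = 36.250 °C.
station 3: 97.2 °F = 36.222 °C.
Spread: 42.500 − 36.222 = 6.278 °C.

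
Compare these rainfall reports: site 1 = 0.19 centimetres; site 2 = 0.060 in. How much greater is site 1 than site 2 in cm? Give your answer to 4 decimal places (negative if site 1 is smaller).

0.0376 cm

site 2: 0.060 in = 0.152400 cm.
Difference: 0.190000 − 0.152400 = 0.0376 cm.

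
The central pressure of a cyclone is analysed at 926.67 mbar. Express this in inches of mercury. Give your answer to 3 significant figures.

27.4 inHg

1 mb = 0.02953 inHg, so 926.67 × 0.02953 = 27.4 inHg.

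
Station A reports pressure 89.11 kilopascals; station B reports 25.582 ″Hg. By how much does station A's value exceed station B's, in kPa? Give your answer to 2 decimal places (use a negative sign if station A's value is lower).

2.48 kPa

station B: 25.582 inHg = 86.6306 kPa.
Difference: 89.1100 − 86.6306 = 2.48 kPa.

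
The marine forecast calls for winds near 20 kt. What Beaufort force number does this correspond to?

Beaufort force 5

20 kt lies in the Beaufort 5 band (fresh breeze, 17–21 kt).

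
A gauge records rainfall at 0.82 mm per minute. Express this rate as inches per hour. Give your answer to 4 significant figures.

0.82 mm/minute × 0.0393701 in/mm × 60 minute/hour = 1.937 in/hour.

1.937 in/hour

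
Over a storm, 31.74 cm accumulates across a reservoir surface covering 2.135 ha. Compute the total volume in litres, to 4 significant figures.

Depth: 31.74 cm × 10 = 317.4 mm.
Area: 2.135 ha = 21350 m².
1 mm over 1 m² is 1 L, so volume = 317.4 × 21350 = 6776490 L ≈ 6776000 L.

6776000 litres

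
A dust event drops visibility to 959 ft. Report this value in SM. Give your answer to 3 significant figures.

0.182 SM

1 ft = 0.000189394 SM, so 959 × 0.000189394 = 0.182 SM.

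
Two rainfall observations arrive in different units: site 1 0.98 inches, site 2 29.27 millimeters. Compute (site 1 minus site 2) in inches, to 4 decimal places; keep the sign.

-0.1724 in

site 2: 29.27 mm = 1.152362 in.
Difference: 0.980000 − 1.152362 = -0.1724 in.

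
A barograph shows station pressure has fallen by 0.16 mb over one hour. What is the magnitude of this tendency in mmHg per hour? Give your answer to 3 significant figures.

0.120 mmHg per hour

0.16 mb / 1 h × 0.750062 mmHg/mb = 0.120 mmHg/h.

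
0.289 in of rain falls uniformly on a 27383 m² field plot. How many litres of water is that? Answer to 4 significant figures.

Depth: 0.289 in × 25.4 = 7.3406 mm.
1 mm over 1 m² is 1 L, so volume = 7.3406 × 27383 = 201007.65 L ≈ 201000 L.

201000 litres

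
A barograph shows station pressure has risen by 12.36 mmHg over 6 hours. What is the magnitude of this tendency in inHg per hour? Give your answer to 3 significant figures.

12.36 mmHg / 6 h × 0.0393701 inHg/mmHg = 0.0811 inHg/h.

0.0811 inHg per hour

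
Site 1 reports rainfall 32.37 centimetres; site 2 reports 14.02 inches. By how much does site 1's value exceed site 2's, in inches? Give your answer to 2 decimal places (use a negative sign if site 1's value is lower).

-1.28 in

site 1: 32.37 cm = 12.7441 in.
Difference: 12.7441 − 14.0200 = -1.28 in.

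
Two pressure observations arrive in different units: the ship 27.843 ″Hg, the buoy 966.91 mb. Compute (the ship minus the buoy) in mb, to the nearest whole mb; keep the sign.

-24 mb

the ship: 27.843 inHg = 942.87 mb.
Difference: 942.87 − 966.91 = -24 mb.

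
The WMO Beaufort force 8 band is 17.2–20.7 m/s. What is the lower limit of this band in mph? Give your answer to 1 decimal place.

38.5 mph

17.2–20.7 m/s × 2.237 = 38.5–46.3 mph.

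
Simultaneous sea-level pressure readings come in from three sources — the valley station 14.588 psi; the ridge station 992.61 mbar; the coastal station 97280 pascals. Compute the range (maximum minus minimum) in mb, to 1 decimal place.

the valley station: 14.588 psi = 1005.807 mb.
the coastal station: 97280 Pa = 972.800 mb.
Spread: 1005.807 − 972.800 = 33.0 mb.

33.0 mb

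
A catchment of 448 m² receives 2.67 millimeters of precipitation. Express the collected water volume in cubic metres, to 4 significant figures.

1 mm over 1 m² is 1 L, so volume = 2.67 × 448 = 1196.16 L = 1.196 m³.

1.196 cubic metres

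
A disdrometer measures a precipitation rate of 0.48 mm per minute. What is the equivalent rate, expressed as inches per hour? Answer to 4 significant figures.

0.48 mm/minute × 0.0393701 in/mm × 60 minute/hour = 1.134 in/hour.

1.134 in/hour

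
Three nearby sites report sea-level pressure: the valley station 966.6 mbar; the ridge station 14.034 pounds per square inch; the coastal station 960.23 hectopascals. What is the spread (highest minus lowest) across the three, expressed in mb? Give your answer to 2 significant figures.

7.4 mb

the ridge station: 14.034 psi = 967.610 mb.
the coastal station: 960.23 hPa = 960.230 mb.
Spread: 967.610 − 960.230 = 7.4 mb.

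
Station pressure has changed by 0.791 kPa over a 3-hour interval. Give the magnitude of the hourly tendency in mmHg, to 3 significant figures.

1.98 mmHg per hour

0.791 kPa / 3 h × 7.50062 mmHg/kPa = 1.98 mmHg/h.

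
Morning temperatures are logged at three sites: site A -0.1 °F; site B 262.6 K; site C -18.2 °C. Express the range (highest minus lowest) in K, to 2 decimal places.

site A: -0.1 °F = -17.833 °C.
site B: 262.6 K = -10.550 °C.
Spread: (-10.550) − (-18.200) = 7.650 °C.

7.65 K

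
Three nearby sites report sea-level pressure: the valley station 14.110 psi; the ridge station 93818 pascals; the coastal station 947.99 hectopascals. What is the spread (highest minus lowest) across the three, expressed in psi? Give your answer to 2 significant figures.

0.50 psi

the ridge station: 93818 Pa = 13.6072 psi.
the coastal station: 947.99 hPa = 13.7494 psi.
Spread: 14.1100 − 13.6072 = 0.50 psi.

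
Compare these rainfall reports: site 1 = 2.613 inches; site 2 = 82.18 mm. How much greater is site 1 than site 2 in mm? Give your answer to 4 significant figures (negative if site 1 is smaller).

site 1: 2.613 in = 66.3702 mm.
Difference: 66.3702 − 82.1800 = -15.81 mm.

-15.81 mm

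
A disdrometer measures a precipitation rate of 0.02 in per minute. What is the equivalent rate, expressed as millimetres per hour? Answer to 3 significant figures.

0.02 in/minute × 25.4 mm/in × 60 minute/hour = 30.5 mm/hour.

30.5 mm/hour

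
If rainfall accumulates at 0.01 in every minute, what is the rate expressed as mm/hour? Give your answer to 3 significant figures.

0.01 in/minute × 25.4 mm/in × 60 minute/hour = 15.2 mm/hour.

15.2 mm/hour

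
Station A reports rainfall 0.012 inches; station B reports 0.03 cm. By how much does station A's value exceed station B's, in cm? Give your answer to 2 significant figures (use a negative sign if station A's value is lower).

0.00048 cm

station A: 0.012 in = 0.0304800 cm.
Difference: 0.0304800 − 0.0300000 = 0.00048 cm.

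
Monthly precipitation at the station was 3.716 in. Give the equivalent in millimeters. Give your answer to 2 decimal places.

1 in = 25.4 mm, so 3.716 × 25.4 = 94.39 mm.

94.39 mm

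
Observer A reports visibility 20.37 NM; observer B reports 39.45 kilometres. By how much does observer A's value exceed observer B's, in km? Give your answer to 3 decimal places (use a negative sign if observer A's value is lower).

-1.725 km

observer A: 20.37 nmi = 37.72524 km.
Difference: 37.72524 − 39.45000 = -1.725 km.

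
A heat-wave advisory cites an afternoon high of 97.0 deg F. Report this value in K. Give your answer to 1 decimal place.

First to °C: 36.11 °C.
Then to K: 309.3 K.

309.3 K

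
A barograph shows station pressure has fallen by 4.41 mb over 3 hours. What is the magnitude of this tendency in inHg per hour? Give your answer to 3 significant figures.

4.41 mb / 3 h × 0.02953 inHg/mb = 0.0434 inHg/h.

0.0434 inHg per hour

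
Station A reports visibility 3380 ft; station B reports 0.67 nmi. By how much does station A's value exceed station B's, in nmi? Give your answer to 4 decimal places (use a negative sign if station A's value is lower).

-0.1137 nmi

station A: 3380 ft = 0.556276 nmi.
Difference: 0.556276 − 0.670000 = -0.1137 nmi.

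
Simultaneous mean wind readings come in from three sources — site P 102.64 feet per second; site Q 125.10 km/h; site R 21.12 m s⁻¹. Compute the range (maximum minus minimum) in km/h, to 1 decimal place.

site P: 102.64 ft/s = 112.625 km/h.
site R: 21.12 m/s = 76.032 km/h.
Spread: 125.100 − 76.032 = 49.1 km/h.

49.1 km/h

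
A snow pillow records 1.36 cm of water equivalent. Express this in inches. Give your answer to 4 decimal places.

1 cm = 0.393701 in, so 1.36 × 0.393701 = 0.5354 in.

0.5354 in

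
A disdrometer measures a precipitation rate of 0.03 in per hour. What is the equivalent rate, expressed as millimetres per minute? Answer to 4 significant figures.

0.03 in/hour × 25.4 mm/in × 0.0166667 hour/minute = 0.01270 mm/minute.

0.01270 mm/minute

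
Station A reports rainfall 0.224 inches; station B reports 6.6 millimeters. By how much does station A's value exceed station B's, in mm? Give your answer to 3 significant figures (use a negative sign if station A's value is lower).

station A: 0.224 in = 5.68960 mm.
Difference: 5.68960 − 6.60000 = -0.910 mm.

-0.910 mm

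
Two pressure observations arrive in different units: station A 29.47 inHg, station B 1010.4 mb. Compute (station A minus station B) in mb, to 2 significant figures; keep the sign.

-12 mb

station A: 29.47 inHg = 997.97 mb.
Difference: 997.97 − 1010.40 = -12 mb.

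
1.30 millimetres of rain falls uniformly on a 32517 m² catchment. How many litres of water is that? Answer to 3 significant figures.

42300 litres

1 mm over 1 m² is 1 L, so volume = 1.3 × 32517 = 42272.1 L ≈ 42300 L.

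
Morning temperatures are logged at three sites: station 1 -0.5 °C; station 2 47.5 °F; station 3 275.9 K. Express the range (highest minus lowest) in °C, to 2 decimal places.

station 2: 47.5 °F = 8.611 °C.
station 3: 275.9 K = 2.750 °C.
Spread: 8.611 − (-0.500) = 9.111 °C.

9.11 °C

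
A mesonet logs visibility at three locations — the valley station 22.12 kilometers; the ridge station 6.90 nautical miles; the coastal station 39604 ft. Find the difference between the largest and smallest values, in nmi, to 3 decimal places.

5.426 nmi

the valley station: 22.12 km = 11.94384 nmi.
the coastal station: 39604 ft = 6.51798 nmi.
Spread: 11.94384 − 6.51798 = 5.426 nmi.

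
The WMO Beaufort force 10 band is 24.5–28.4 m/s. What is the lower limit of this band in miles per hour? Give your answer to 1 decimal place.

24.5–28.4 m/s × 2.237 = 54.8–63.5 mph.

54.8 mph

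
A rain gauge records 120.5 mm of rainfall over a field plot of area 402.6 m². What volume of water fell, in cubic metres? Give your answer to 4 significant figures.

1 mm over 1 m² is 1 L, so volume = 120.5 × 402.6 = 48513.3 L = 48.51 m³.

48.51 cubic metres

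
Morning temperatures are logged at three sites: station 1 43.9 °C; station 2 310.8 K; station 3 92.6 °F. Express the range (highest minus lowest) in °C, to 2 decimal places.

10.23 °C

station 2: 310.8 K = 37.650 °C.
station 3: 92.6 °F = 33.667 °C.
Spread: 43.900 − 33.667 = 10.233 °C.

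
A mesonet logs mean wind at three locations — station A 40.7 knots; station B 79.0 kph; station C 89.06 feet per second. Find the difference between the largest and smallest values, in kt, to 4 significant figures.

station B: 79.0 km/h = 42.6566 kt.
station C: 89.06 ft/s = 52.7666 kt.
Spread: 52.7666 − 40.7000 = 12.07 kt.

12.07 kt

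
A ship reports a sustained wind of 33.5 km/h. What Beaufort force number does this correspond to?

Beaufort force 5

33.5 km/h = 9.3 m/s, which is Beaufort 5 (fresh breeze, 8.0–10.7 m/s).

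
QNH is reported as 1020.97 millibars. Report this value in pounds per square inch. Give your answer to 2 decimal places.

14.81 psi

1 mb = 0.0145038 psi, so 1020.97 × 0.0145038 = 14.81 psi.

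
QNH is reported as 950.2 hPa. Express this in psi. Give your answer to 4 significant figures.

13.78 psi

1 hPa = 0.0145038 psi, so 950.2 × 0.0145038 = 13.78 psi.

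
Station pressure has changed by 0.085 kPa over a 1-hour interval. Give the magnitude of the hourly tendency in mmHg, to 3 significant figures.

0.638 mmHg per hour

0.085 kPa / 1 h × 7.50062 mmHg/kPa = 0.638 mmHg/h.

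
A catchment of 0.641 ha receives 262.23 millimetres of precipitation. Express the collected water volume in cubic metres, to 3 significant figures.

1680 cubic metres

Area: 0.641 ha = 6410 m².
1 mm over 1 m² is 1 L, so volume = 262.23 × 6410 = 1680894.3 L = 1680 m³.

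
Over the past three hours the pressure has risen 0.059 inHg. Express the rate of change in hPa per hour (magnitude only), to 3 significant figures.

0.666 hPa per hour

0.059 inHg / 3 h × 33.8639 hPa/inHg = 0.666 hPa/h.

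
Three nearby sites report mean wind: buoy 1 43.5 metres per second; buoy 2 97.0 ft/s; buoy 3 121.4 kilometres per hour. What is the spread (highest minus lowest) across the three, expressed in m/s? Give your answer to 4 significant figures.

13.93 m/s

buoy 2: 97.0 ft/s = 29.5656 m/s.
buoy 3: 121.4 km/h = 33.7222 m/s.
Spread: 43.5000 − 29.5656 = 13.93 m/s.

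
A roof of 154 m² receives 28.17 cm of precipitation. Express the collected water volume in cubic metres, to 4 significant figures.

Depth: 28.17 cm × 10 = 281.7 mm.
1 mm over 1 m² is 1 L, so volume = 281.7 × 154 = 43381.8 L = 43.38 m³.

43.38 cubic metres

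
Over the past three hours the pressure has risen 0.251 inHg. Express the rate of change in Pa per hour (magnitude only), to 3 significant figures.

0.251 inHg / 3 h × 3386.39 Pa/inHg = 283 Pa/h.

283 Pa per hour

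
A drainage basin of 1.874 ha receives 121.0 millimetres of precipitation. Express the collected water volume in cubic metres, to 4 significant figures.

Area: 1.874 ha = 18740 m².
1 mm over 1 m² is 1 L, so volume = 121 × 18740 = 2267540 L = 2268 m³.

2268 cubic metres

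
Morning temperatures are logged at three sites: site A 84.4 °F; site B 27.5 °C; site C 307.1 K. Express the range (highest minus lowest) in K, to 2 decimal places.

6.45 K

site A: 84.4 °F = 29.111 °C.
site C: 307.1 K = 33.950 °C.
Spread: 33.950 − 27.500 = 6.450 °C.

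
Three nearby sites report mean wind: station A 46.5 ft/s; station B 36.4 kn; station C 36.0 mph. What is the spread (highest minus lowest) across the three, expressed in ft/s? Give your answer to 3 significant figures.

14.9 ft/s

station B: 36.4 kt = 61.436 ft/s.
station C: 36.0 mph = 52.800 ft/s.
Spread: 61.436 − 46.500 = 14.9 ft/s.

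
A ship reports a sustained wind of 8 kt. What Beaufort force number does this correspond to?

8 kt lies in the Beaufort 3 band (gentle breeze, 7–10 kt).

Beaufort force 3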